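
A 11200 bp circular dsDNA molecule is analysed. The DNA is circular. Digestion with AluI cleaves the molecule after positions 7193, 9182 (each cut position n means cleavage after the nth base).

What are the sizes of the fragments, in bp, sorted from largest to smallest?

Circular molecule, 2 cuts → 2 fragments:
  9182 − 7193 = 1989 bp
  wrap: 11200 − 9182 + 7193 = 9211 bp
Sorted largest to smallest: 9211, 1989 bp.

9211, 1989 bp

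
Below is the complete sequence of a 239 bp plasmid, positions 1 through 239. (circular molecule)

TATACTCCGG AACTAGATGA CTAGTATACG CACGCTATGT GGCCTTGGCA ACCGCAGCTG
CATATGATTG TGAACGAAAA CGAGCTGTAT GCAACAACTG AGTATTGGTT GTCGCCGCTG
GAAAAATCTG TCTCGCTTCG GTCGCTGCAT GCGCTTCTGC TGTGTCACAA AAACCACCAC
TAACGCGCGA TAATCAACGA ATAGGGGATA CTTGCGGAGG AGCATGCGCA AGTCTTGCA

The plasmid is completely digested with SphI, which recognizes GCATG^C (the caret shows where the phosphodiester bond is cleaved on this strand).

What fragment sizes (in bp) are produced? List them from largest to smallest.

SphI sites (GCATGC) start at positions 147, 222.
SphI cuts after base 5 of each site (before the last base), so after positions 151, 226.
Circular molecule, 2 cuts → 2 fragments:
  152–226 → 75 bp
  227–239 then 1–151 → 13 + 151 = 164 bp
Sorted largest to smallest: 164, 75 bp.

164, 75 bp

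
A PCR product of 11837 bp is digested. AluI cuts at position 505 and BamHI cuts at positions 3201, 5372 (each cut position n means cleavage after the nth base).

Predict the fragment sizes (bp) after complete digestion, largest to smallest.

6465, 2696, 2171, 505 bp

Combined cut positions (sorted): 505, 3201, 5372.
Linear molecule, 3 cuts → 4 fragments:
  505 − 0 = 505 bp
  3201 − 505 = 2696 bp
  5372 − 3201 = 2171 bp
  11837 − 5372 = 6465 bp
Sorted largest to smallest: 6465, 2696, 2171, 505 bp.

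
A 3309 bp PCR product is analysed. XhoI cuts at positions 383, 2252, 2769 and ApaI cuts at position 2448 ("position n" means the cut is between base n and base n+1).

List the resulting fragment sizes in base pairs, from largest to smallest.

1869, 540, 383, 321, 196 bp

Combined cut positions (sorted): 383, 2252, 2448, 2769.
Linear molecule, 4 cuts → 5 fragments:
  383 − 0 = 383 bp
  2252 − 383 = 1869 bp
  2448 − 2252 = 196 bp
  2769 − 2448 = 321 bp
  3309 − 2769 = 540 bp
Sorted largest to smallest: 1869, 540, 383, 321, 196 bp.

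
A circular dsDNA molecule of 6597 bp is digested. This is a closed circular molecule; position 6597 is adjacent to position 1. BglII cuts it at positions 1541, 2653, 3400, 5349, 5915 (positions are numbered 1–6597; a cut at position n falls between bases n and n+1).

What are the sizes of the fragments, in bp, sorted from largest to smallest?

2223, 1949, 1112, 747, 566 bp

Circular molecule, 5 cuts → 5 fragments:
  2653 − 1541 = 1112 bp
  3400 − 2653 = 747 bp
  5349 − 3400 = 1949 bp
  5915 − 5349 = 566 bp
  wrap: 6597 − 5915 + 1541 = 2223 bp
Sorted largest to smallest: 2223, 1949, 1112, 747, 566 bp.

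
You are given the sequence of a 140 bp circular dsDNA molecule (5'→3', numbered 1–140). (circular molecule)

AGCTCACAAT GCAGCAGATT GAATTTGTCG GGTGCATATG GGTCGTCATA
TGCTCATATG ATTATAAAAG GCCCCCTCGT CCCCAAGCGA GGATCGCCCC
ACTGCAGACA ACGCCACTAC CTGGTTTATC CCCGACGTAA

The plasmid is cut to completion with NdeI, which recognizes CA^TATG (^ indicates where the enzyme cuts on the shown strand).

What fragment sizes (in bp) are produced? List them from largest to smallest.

NdeI sites (CATATG) start at positions 35, 47, 55.
NdeI cuts after base 2 of each site, so after positions 36, 48, 56.
Circular molecule, 3 cuts → 3 fragments:
  37–48 → 12 bp
  49–56 → 8 bp
  57–140 then 1–36 → 84 + 36 = 120 bp
Sorted largest to smallest: 120, 12, 8 bp.

120, 12, 8 bp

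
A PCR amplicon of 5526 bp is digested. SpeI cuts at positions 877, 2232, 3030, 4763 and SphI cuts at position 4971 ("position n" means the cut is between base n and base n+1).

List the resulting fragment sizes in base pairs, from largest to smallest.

Combined cut positions (sorted): 877, 2232, 3030, 4763, 4971.
Linear molecule, 5 cuts → 6 fragments:
  877 − 0 = 877 bp
  2232 − 877 = 1355 bp
  3030 − 2232 = 798 bp
  4763 − 3030 = 1733 bp
  4971 − 4763 = 208 bp
  5526 − 4971 = 555 bp
Sorted largest to smallest: 1733, 1355, 877, 798, 555, 208 bp.

1733, 1355, 877, 798, 555, 208 bp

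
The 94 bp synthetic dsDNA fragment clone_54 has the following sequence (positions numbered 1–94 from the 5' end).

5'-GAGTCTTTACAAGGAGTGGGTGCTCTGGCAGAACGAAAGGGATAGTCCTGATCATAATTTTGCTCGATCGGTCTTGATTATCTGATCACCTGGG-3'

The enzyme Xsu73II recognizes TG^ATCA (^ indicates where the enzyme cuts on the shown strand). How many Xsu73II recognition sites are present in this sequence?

TGATCA occurs starting at positions 49, 83.
Xsu73II cuts at 2 sites.

2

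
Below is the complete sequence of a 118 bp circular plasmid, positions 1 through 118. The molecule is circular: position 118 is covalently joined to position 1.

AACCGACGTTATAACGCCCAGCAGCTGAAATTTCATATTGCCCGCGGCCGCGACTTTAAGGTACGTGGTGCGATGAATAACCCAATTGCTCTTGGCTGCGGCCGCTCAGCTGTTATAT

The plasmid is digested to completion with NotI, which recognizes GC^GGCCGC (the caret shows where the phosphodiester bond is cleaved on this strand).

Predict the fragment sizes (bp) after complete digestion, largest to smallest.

64, 54 bp

NotI sites (GCGGCCGC) start at positions 44, 98.
NotI cuts after base 2 of each site, so after positions 45, 99.
Circular molecule, 2 cuts → 2 fragments:
  46–99 → 54 bp
  100–118 then 1–45 → 19 + 45 = 64 bp
Sorted largest to smallest: 64, 54 bp.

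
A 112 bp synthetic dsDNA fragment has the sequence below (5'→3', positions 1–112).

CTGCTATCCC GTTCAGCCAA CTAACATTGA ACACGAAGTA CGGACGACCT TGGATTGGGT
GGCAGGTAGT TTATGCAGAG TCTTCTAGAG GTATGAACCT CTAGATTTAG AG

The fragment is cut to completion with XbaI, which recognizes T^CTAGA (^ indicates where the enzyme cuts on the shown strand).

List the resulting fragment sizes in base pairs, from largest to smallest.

XbaI sites (TCTAGA) start at positions 84, 100.
XbaI cuts after the first base of each site, so after positions 84, 100.
Linear molecule, 2 cuts → 3 fragments:
  1–84 → 84 bp
  85–100 → 16 bp
  101–112 → 12 bp
Sorted largest to smallest: 84, 16, 12 bp.

84, 16, 12 bp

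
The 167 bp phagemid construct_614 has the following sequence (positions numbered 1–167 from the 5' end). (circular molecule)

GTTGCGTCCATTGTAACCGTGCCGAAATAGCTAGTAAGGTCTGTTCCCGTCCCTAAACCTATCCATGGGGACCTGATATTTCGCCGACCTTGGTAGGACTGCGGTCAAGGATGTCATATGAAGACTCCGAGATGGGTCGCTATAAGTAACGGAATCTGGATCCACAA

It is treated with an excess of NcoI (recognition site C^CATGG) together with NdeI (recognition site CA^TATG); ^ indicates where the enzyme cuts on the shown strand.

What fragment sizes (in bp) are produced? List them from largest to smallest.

114, 53 bp

The NcoI site (CCATGG) starts at position 63.
NcoI cuts after the first base of each site, so after position 63.
The NdeI site (CATATG) starts at position 115.
NdeI cuts after base 2 of each site, so after position 116.
Combined cut positions: 63, 116.
Circular molecule, 2 cuts → 2 fragments:
  64–116 → 53 bp
  117–167 then 1–63 → 51 + 63 = 114 bp
Sorted largest to smallest: 114, 53 bp.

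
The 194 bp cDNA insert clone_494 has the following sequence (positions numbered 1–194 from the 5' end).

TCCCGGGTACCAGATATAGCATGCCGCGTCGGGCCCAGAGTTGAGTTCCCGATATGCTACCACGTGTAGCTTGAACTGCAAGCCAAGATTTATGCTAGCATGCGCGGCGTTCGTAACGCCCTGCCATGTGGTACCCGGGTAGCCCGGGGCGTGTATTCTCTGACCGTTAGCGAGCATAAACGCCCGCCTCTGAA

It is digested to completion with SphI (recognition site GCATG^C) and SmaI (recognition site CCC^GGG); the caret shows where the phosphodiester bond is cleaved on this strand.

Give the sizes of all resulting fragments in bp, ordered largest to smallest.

79, 49, 34, 19, 9, 4 bp

SphI sites (GCATGC) start at positions 19, 98.
SphI cuts after base 5 of each site (before the last base), so after positions 23, 102.
SmaI sites (CCCGGG) start at positions 2, 134, 143.
SmaI cuts after base 3 of each site, so after positions 4, 136, 145.
Combined cut positions: 4, 23, 102, 136, 145.
Linear molecule, 5 cuts → 6 fragments:
  1–4 → 4 bp
  5–23 → 19 bp
  24–102 → 79 bp
  103–136 → 34 bp
  137–145 → 9 bp
  146–194 → 49 bp
Sorted largest to smallest: 79, 49, 34, 19, 9, 4 bp.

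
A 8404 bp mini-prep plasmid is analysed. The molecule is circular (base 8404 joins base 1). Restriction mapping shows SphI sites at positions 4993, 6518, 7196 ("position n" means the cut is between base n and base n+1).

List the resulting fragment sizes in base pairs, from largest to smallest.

6201, 1525, 678 bp

Circular molecule, 3 cuts → 3 fragments:
  6518 − 4993 = 1525 bp
  7196 − 6518 = 678 bp
  wrap: 8404 − 7196 + 4993 = 6201 bp
Sorted largest to smallest: 6201, 1525, 678 bp.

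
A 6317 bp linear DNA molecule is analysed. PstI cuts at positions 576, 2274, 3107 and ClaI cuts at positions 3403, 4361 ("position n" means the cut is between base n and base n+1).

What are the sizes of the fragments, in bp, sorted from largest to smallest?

1956, 1698, 958, 833, 576, 296 bp

Combined cut positions (sorted): 576, 2274, 3107, 3403, 4361.
Linear molecule, 5 cuts → 6 fragments:
  576 − 0 = 576 bp
  2274 − 576 = 1698 bp
  3107 − 2274 = 833 bp
  3403 − 3107 = 296 bp
  4361 − 3403 = 958 bp
  6317 − 4361 = 1956 bp
Sorted largest to smallest: 1956, 1698, 958, 833, 576, 296 bp.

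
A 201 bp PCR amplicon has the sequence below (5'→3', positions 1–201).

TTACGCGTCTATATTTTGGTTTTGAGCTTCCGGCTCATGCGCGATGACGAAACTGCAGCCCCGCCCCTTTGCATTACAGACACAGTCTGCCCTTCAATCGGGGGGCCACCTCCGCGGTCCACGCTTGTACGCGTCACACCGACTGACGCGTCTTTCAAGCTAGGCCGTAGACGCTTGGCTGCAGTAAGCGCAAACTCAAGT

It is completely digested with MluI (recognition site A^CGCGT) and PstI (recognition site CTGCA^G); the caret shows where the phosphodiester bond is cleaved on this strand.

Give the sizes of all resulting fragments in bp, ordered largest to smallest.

MluI sites (ACGCGT) start at positions 3, 129, 146.
MluI cuts after the first base of each site, so after positions 3, 129, 146.
PstI sites (CTGCAG) start at positions 53, 179.
PstI cuts after base 5 of each site (before the last base), so after positions 57, 183.
Combined cut positions: 3, 57, 129, 146, 183.
Linear molecule, 5 cuts → 6 fragments:
  1–3 → 3 bp
  4–57 → 54 bp
  58–129 → 72 bp
  130–146 → 17 bp
  147–183 → 37 bp
  184–201 → 18 bp
Sorted largest to smallest: 72, 54, 37, 18, 17, 3 bp.

72, 54, 37, 18, 17, 3 bp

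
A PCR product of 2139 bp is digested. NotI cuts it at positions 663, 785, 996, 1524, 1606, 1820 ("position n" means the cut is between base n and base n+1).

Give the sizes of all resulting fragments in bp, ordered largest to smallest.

Linear molecule, 6 cuts → 7 fragments:
  663 − 0 = 663 bp
  785 − 663 = 122 bp
  996 − 785 = 211 bp
  1524 − 996 = 528 bp
  1606 − 1524 = 82 bp
  1820 − 1606 = 214 bp
  2139 − 1820 = 319 bp
Sorted largest to smallest: 663, 528, 319, 214, 211, 122, 82 bp.

663, 528, 319, 214, 211, 122, 82 bp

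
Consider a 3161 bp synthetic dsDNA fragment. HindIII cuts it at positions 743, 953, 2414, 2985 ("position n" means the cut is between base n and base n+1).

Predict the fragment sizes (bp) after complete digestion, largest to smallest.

Linear molecule, 4 cuts → 5 fragments:
  743 − 0 = 743 bp
  953 − 743 = 210 bp
  2414 − 953 = 1461 bp
  2985 − 2414 = 571 bp
  3161 − 2985 = 176 bp
Sorted largest to smallest: 1461, 743, 571, 210, 176 bp.

1461, 743, 571, 210, 176 bp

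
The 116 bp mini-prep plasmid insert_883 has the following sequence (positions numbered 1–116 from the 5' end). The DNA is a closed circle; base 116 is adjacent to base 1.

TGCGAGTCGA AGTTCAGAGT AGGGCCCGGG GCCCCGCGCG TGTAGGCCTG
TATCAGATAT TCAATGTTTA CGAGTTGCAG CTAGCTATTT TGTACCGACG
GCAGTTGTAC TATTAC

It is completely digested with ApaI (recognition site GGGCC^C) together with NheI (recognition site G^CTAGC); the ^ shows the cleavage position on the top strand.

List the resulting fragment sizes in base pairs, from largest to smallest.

62, 47, 7 bp

ApaI sites (GGGCCC) start at positions 22, 29.
ApaI cuts after base 5 of each site (before the last base), so after positions 26, 33.
The NheI site (GCTAGC) starts at position 80.
NheI cuts after the first base of each site, so after position 80.
Combined cut positions: 26, 33, 80.
Circular molecule, 3 cuts → 3 fragments:
  27–33 → 7 bp
  34–80 → 47 bp
  81–116 then 1–26 → 36 + 26 = 62 bp
Sorted largest to smallest: 62, 47, 7 bp.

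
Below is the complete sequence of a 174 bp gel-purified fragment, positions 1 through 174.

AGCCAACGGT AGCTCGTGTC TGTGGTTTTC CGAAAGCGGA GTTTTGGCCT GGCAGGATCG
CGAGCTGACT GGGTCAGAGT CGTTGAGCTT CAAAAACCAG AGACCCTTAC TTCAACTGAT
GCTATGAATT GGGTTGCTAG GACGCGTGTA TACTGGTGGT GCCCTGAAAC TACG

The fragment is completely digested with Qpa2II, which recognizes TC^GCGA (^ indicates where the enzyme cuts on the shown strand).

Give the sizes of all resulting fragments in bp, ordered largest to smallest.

The Qpa2II site (TCGCGA) starts at position 58.
Qpa2II cuts after base 2 of each site, so after position 59.
Linear molecule, 1 cut → 2 fragments:
  1–59 → 59 bp
  60–174 → 115 bp
Sorted largest to smallest: 115, 59 bp.

115, 59 bp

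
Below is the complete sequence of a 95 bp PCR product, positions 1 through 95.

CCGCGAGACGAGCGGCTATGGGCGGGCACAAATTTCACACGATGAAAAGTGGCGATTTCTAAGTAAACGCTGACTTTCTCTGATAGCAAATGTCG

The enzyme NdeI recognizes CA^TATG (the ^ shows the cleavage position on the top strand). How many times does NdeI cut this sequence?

0

No occurrence of CATATG is present in the sequence.
NdeI does not cut: 0 sites.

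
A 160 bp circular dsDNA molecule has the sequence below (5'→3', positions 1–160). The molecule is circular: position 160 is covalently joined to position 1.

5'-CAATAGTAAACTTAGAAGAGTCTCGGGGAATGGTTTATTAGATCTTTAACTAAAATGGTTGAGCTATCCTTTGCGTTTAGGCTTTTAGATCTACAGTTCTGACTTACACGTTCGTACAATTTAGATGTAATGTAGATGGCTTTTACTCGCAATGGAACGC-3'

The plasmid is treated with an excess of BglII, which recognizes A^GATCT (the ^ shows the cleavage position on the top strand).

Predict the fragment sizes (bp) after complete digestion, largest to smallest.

BglII sites (AGATCT) start at positions 40, 87.
BglII cuts after the first base of each site, so after positions 40, 87.
Circular molecule, 2 cuts → 2 fragments:
  41–87 → 47 bp
  88–160 then 1–40 → 73 + 40 = 113 bp
Sorted largest to smallest: 113, 47 bp.

113, 47 bp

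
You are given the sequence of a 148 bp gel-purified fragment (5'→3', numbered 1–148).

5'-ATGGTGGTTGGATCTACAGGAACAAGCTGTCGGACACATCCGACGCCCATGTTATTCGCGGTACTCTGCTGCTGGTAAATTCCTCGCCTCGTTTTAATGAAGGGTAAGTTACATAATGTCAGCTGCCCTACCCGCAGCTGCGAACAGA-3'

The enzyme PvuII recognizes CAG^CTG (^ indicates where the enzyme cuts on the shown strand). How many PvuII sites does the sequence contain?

CAGCTG occurs starting at positions 120, 135.
PvuII cuts at 2 sites.

2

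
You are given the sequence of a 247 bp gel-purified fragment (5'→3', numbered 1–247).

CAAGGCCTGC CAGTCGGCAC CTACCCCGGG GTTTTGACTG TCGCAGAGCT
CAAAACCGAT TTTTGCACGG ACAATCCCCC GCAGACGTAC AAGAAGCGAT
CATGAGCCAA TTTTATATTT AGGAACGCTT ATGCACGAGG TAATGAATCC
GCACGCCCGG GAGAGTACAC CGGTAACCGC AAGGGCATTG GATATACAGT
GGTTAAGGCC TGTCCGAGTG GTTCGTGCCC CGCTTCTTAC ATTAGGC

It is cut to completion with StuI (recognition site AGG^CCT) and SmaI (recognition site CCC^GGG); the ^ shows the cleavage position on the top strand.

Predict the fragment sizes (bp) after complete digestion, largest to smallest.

131, 50, 39, 22, 5 bp

StuI sites (AGGCCT) start at positions 3, 206.
StuI cuts after base 3 of each site, so after positions 5, 208.
SmaI sites (CCCGGG) start at positions 25, 156.
SmaI cuts after base 3 of each site, so after positions 27, 158.
Combined cut positions: 5, 27, 158, 208.
Linear molecule, 4 cuts → 5 fragments:
  1–5 → 5 bp
  6–27 → 22 bp
  28–158 → 131 bp
  159–208 → 50 bp
  209–247 → 39 bp
Sorted largest to smallest: 131, 50, 39, 22, 5 bp.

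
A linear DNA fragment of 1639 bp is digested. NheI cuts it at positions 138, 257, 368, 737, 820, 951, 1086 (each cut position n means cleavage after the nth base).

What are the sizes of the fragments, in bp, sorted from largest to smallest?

Linear molecule, 7 cuts → 8 fragments:
  138 − 0 = 138 bp
  257 − 138 = 119 bp
  368 − 257 = 111 bp
  737 − 368 = 369 bp
  820 − 737 = 83 bp
  951 − 820 = 131 bp
  1086 − 951 = 135 bp
  1639 − 1086 = 553 bp
Sorted largest to smallest: 553, 369, 138, 135, 131, 119, 111, 83 bp.

553, 369, 138, 135, 131, 119, 111, 83 bp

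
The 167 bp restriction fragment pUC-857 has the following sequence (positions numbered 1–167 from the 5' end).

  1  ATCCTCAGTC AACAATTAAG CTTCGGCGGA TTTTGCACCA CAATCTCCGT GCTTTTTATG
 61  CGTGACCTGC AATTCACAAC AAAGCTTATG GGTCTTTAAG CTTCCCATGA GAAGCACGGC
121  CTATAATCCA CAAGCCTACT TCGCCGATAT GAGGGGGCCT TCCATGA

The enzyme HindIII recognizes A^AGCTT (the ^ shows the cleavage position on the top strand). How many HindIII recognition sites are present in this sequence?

3

AAGCTT occurs starting at positions 18, 82, 98.
HindIII cuts at 3 sites.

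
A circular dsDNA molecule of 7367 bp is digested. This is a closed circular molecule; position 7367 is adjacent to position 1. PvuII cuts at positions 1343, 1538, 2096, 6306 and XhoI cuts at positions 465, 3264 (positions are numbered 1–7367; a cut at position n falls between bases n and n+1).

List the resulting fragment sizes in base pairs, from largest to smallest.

Combined cut positions (sorted): 465, 1343, 1538, 2096, 3264, 6306.
Circular molecule, 6 cuts → 6 fragments:
  1343 − 465 = 878 bp
  1538 − 1343 = 195 bp
  2096 − 1538 = 558 bp
  3264 − 2096 = 1168 bp
  6306 − 3264 = 3042 bp
  wrap: 7367 − 6306 + 465 = 1526 bp
Sorted largest to smallest: 3042, 1526, 1168, 878, 558, 195 bp.

3042, 1526, 1168, 878, 558, 195 bp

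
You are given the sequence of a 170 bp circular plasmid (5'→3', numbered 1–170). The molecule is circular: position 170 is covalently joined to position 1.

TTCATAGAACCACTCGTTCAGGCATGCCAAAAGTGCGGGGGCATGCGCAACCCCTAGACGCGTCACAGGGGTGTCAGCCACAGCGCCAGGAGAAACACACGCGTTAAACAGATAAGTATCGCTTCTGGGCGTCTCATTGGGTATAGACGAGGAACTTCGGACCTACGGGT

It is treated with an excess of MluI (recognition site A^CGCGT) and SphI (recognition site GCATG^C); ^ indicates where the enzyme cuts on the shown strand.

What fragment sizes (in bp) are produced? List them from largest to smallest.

97, 41, 19, 13 bp

MluI sites (ACGCGT) start at positions 58, 99.
MluI cuts after the first base of each site, so after positions 58, 99.
SphI sites (GCATGC) start at positions 22, 41.
SphI cuts after base 5 of each site (before the last base), so after positions 26, 45.
Combined cut positions: 26, 45, 58, 99.
Circular molecule, 4 cuts → 4 fragments:
  27–45 → 19 bp
  46–58 → 13 bp
  59–99 → 41 bp
  100–170 then 1–26 → 71 + 26 = 97 bp
Sorted largest to smallest: 97, 41, 19, 13 bp.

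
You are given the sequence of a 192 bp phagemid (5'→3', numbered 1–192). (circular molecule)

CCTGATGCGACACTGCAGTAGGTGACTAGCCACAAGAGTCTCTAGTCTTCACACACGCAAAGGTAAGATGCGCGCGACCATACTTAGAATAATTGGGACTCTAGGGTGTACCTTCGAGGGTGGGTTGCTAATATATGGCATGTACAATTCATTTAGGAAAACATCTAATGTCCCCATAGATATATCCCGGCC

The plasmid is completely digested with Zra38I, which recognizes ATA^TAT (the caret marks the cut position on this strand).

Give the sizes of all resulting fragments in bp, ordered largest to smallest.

143, 49 bp

Zra38I sites (ATATAT) start at positions 131, 180.
Zra38I cuts after base 3 of each site, so after positions 133, 182.
Circular molecule, 2 cuts → 2 fragments:
  134–182 → 49 bp
  183–192 then 1–133 → 10 + 133 = 143 bp
Sorted largest to smallest: 143, 49 bp.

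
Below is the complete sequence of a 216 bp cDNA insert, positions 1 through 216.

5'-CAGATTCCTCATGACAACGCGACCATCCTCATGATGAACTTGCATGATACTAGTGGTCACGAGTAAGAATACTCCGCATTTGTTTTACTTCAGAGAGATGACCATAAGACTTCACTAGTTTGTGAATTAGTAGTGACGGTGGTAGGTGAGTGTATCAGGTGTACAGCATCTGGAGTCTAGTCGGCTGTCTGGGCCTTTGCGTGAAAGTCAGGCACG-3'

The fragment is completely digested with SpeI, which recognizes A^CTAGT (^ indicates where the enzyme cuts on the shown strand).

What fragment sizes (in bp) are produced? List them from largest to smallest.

102, 65, 49 bp

SpeI sites (ACTAGT) start at positions 49, 114.
SpeI cuts after the first base of each site, so after positions 49, 114.
Linear molecule, 2 cuts → 3 fragments:
  1–49 → 49 bp
  50–114 → 65 bp
  115–216 → 102 bp
Sorted largest to smallest: 102, 65, 49 bp.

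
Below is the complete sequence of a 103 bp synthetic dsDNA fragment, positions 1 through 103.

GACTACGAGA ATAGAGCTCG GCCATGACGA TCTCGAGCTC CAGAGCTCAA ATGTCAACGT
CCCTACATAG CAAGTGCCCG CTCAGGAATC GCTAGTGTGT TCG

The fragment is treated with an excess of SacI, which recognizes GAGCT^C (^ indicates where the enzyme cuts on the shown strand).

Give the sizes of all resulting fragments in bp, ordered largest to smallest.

56, 21, 18, 8 bp

SacI sites (GAGCTC) start at positions 14, 35, 43.
SacI cuts after base 5 of each site (before the last base), so after positions 18, 39, 47.
Linear molecule, 3 cuts → 4 fragments:
  1–18 → 18 bp
  19–39 → 21 bp
  40–47 → 8 bp
  48–103 → 56 bp
Sorted largest to smallest: 56, 21, 18, 8 bp.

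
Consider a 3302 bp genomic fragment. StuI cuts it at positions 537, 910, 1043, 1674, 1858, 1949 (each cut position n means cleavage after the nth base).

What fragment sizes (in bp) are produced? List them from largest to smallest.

Linear molecule, 6 cuts → 7 fragments:
  537 − 0 = 537 bp
  910 − 537 = 373 bp
  1043 − 910 = 133 bp
  1674 − 1043 = 631 bp
  1858 − 1674 = 184 bp
  1949 − 1858 = 91 bp
  3302 − 1949 = 1353 bp
Sorted largest to smallest: 1353, 631, 537, 373, 184, 133, 91 bp.

1353, 631, 537, 373, 184, 133, 91 bp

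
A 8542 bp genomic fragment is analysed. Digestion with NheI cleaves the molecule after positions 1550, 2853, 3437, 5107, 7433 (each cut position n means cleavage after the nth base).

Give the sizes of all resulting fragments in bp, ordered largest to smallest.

Linear molecule, 5 cuts → 6 fragments:
  1550 − 0 = 1550 bp
  2853 − 1550 = 1303 bp
  3437 − 2853 = 584 bp
  5107 − 3437 = 1670 bp
  7433 − 5107 = 2326 bp
  8542 − 7433 = 1109 bp
Sorted largest to smallest: 2326, 1670, 1550, 1303, 1109, 584 bp.

2326, 1670, 1550, 1303, 1109, 584 bp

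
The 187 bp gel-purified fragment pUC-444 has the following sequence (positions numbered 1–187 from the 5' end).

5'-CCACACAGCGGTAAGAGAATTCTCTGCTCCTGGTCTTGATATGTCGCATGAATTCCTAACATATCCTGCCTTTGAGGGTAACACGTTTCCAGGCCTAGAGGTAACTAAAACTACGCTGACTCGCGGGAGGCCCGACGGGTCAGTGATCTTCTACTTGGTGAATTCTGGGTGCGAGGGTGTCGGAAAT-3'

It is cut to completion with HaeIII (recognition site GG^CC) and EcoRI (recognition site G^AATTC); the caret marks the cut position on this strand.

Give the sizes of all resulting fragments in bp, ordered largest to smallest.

43, 37, 33, 30, 27, 17 bp

HaeIII sites (GGCC) start at positions 92, 129.
HaeIII cuts after base 2 of each site, so after positions 93, 130.
EcoRI sites (GAATTC) start at positions 17, 50, 160.
EcoRI cuts after the first base of each site, so after positions 17, 50, 160.
Combined cut positions: 17, 50, 93, 130, 160.
Linear molecule, 5 cuts → 6 fragments:
  1–17 → 17 bp
  18–50 → 33 bp
  51–93 → 43 bp
  94–130 → 37 bp
  131–160 → 30 bp
  161–187 → 27 bp
Sorted largest to smallest: 43, 37, 33, 30, 27, 17 bp.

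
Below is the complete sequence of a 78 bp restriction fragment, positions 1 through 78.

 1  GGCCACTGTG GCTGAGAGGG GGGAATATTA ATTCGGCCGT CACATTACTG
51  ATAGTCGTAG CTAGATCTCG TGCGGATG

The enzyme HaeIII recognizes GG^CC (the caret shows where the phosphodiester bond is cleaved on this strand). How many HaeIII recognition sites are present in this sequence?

2

GGCC occurs starting at positions 1, 35.
HaeIII cuts at 2 sites.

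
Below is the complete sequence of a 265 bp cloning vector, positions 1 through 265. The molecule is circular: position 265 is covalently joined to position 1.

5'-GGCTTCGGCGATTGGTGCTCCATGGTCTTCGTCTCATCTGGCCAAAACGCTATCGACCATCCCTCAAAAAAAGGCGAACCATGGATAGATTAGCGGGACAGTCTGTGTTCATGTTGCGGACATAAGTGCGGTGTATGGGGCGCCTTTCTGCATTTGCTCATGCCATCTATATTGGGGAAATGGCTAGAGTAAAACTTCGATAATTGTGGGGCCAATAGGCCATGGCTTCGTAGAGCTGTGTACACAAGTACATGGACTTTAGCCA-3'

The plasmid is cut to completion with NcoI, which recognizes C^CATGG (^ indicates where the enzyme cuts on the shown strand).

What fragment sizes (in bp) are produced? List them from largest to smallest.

141, 65, 59 bp

NcoI sites (CCATGG) start at positions 20, 79, 220.
NcoI cuts after the first base of each site, so after positions 20, 79, 220.
Circular molecule, 3 cuts → 3 fragments:
  21–79 → 59 bp
  80–220 → 141 bp
  221–265 then 1–20 → 45 + 20 = 65 bp
Sorted largest to smallest: 141, 65, 59 bp.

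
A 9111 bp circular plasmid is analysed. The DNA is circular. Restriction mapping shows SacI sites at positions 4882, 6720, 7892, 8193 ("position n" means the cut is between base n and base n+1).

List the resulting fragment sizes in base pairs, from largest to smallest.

5800, 1838, 1172, 301 bp

Circular molecule, 4 cuts → 4 fragments:
  6720 − 4882 = 1838 bp
  7892 − 6720 = 1172 bp
  8193 − 7892 = 301 bp
  wrap: 9111 − 8193 + 4882 = 5800 bp
Sorted largest to smallest: 5800, 1838, 1172, 301 bp.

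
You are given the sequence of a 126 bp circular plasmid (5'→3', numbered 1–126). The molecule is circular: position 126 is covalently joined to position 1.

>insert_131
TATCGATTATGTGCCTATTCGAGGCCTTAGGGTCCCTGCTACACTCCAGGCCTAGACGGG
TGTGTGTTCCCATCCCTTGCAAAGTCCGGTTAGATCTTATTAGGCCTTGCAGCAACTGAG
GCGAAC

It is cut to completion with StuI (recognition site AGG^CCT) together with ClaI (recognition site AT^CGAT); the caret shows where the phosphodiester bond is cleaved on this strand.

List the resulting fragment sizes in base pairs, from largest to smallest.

54, 26, 25, 21 bp

StuI sites (AGGCCT) start at positions 22, 48, 102.
StuI cuts after base 3 of each site, so after positions 24, 50, 104.
The ClaI site (ATCGAT) starts at position 2.
ClaI cuts after base 2 of each site, so after position 3.
Combined cut positions: 3, 24, 50, 104.
Circular molecule, 4 cuts → 4 fragments:
  4–24 → 21 bp
  25–50 → 26 bp
  51–104 → 54 bp
  105–126 then 1–3 → 22 + 3 = 25 bp
Sorted largest to smallest: 54, 26, 25, 21 bp.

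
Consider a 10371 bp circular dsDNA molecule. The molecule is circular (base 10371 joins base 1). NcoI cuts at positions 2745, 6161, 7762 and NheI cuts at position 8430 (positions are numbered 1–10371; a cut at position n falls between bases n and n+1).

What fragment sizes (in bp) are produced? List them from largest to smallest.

4686, 3416, 1601, 668 bp

Combined cut positions (sorted): 2745, 6161, 7762, 8430.
Circular molecule, 4 cuts → 4 fragments:
  6161 − 2745 = 3416 bp
  7762 − 6161 = 1601 bp
  8430 − 7762 = 668 bp
  wrap: 10371 − 8430 + 2745 = 4686 bp
Sorted largest to smallest: 4686, 3416, 1601, 668 bp.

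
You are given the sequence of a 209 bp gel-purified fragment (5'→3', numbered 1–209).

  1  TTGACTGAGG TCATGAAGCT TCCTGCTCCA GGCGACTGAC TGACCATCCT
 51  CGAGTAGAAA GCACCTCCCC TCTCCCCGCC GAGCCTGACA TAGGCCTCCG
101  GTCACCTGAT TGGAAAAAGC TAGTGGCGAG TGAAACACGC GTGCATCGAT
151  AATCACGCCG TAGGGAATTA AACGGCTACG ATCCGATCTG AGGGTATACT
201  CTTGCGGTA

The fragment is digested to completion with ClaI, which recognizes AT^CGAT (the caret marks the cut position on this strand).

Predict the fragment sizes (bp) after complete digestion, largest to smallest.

The ClaI site (ATCGAT) starts at position 145.
ClaI cuts after base 2 of each site, so after position 146.
Linear molecule, 1 cut → 2 fragments:
  1–146 → 146 bp
  147–209 → 63 bp
Sorted largest to smallest: 146, 63 bp.

146, 63 bp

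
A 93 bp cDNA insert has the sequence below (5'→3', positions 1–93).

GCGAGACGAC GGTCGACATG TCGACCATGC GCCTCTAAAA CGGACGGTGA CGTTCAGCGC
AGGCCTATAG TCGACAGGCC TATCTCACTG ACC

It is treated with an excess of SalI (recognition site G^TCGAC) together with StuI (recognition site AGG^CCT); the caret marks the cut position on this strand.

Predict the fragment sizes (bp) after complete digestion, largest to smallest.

43, 15, 12, 8, 8, 7 bp

SalI sites (GTCGAC) start at positions 12, 20, 70.
SalI cuts after the first base of each site, so after positions 12, 20, 70.
StuI sites (AGGCCT) start at positions 61, 76.
StuI cuts after base 3 of each site, so after positions 63, 78.
Combined cut positions: 12, 20, 63, 70, 78.
Linear molecule, 5 cuts → 6 fragments:
  1–12 → 12 bp
  13–20 → 8 bp
  21–63 → 43 bp
  64–70 → 7 bp
  71–78 → 8 bp
  79–93 → 15 bp
Sorted largest to smallest: 43, 15, 12, 8, 8, 7 bp.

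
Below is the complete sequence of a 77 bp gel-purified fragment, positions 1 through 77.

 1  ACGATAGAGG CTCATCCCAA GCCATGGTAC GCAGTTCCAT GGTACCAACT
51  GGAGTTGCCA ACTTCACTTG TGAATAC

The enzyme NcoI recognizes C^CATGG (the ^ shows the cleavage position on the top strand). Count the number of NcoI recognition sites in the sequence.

2

CCATGG occurs starting at positions 22, 37.
NcoI cuts at 2 sites.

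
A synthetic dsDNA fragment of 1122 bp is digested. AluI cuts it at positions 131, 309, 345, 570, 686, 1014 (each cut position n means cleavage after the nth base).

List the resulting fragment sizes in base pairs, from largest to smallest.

Linear molecule, 6 cuts → 7 fragments:
  131 − 0 = 131 bp
  309 − 131 = 178 bp
  345 − 309 = 36 bp
  570 − 345 = 225 bp
  686 − 570 = 116 bp
  1014 − 686 = 328 bp
  1122 − 1014 = 108 bp
Sorted largest to smallest: 328, 225, 178, 131, 116, 108, 36 bp.

328, 225, 178, 131, 116, 108, 36 bp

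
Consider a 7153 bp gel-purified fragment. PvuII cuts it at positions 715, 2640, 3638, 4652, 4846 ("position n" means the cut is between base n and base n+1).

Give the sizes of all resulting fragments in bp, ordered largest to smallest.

2307, 1925, 1014, 998, 715, 194 bp

Linear molecule, 5 cuts → 6 fragments:
  715 − 0 = 715 bp
  2640 − 715 = 1925 bp
  3638 − 2640 = 998 bp
  4652 − 3638 = 1014 bp
  4846 − 4652 = 194 bp
  7153 − 4846 = 2307 bp
Sorted largest to smallest: 2307, 1925, 1014, 998, 715, 194 bp.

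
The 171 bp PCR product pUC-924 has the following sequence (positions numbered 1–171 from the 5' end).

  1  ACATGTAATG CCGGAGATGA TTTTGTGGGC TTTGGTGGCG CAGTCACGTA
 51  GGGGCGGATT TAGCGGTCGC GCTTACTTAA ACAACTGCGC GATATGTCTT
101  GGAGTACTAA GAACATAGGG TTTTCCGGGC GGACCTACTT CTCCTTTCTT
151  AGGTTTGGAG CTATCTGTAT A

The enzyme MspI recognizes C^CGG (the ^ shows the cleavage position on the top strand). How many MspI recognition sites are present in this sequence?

2

CCGG occurs starting at positions 11, 125.
MspI cuts at 2 sites.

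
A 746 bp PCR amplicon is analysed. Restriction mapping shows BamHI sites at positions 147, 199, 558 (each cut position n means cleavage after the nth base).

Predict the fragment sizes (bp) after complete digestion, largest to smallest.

Linear molecule, 3 cuts → 4 fragments:
  147 − 0 = 147 bp
  199 − 147 = 52 bp
  558 − 199 = 359 bp
  746 − 558 = 188 bp
Sorted largest to smallest: 359, 188, 147, 52 bp.

359, 188, 147, 52 bp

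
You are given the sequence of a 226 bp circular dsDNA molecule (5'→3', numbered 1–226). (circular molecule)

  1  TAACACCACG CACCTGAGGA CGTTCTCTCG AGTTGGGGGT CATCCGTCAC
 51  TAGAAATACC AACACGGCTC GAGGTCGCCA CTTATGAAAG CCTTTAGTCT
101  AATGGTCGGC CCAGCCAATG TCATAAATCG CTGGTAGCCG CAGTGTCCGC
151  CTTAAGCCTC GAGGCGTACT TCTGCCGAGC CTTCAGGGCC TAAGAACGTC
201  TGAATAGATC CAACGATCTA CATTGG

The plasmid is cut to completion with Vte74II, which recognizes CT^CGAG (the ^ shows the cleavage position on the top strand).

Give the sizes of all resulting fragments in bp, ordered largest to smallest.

Vte74II sites (CTCGAG) start at positions 27, 68, 158.
Vte74II cuts after base 2 of each site, so after positions 28, 69, 159.
Circular molecule, 3 cuts → 3 fragments:
  29–69 → 41 bp
  70–159 → 90 bp
  160–226 then 1–28 → 67 + 28 = 95 bp
Sorted largest to smallest: 95, 90, 41 bp.

95, 90, 41 bp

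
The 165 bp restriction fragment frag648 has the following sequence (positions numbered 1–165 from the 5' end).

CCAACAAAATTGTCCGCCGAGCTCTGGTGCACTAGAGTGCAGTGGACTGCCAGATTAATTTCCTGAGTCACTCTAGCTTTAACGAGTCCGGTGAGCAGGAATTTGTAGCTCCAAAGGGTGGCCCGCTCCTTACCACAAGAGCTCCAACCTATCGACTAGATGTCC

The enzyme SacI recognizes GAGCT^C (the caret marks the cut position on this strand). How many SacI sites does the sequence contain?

GAGCTC occurs starting at positions 19, 139.
SacI cuts at 2 sites.

2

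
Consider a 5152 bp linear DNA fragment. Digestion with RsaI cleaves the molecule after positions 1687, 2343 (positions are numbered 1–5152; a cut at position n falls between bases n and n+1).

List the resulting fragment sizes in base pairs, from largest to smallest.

Linear molecule, 2 cuts → 3 fragments:
  1687 − 0 = 1687 bp
  2343 − 1687 = 656 bp
  5152 − 2343 = 2809 bp
Sorted largest to smallest: 2809, 1687, 656 bp.

2809, 1687, 656 bp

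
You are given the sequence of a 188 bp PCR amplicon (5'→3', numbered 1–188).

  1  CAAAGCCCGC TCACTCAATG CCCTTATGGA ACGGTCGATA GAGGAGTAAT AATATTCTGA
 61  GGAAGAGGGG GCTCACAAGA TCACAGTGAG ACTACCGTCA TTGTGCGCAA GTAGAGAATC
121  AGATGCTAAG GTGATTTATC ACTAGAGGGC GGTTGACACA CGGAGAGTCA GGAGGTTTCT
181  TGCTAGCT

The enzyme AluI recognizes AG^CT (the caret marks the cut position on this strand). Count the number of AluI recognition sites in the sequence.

1

AGCT occurs starting at position 185.
AluI cuts at 1 site.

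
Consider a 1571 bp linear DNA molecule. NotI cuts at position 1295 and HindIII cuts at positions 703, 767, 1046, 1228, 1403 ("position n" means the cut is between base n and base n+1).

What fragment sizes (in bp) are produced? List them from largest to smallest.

703, 279, 182, 168, 108, 67, 64 bp

Combined cut positions (sorted): 703, 767, 1046, 1228, 1295, 1403.
Linear molecule, 6 cuts → 7 fragments:
  703 − 0 = 703 bp
  767 − 703 = 64 bp
  1046 − 767 = 279 bp
  1228 − 1046 = 182 bp
  1295 − 1228 = 67 bp
  1403 − 1295 = 108 bp
  1571 − 1403 = 168 bp
Sorted largest to smallest: 703, 279, 182, 168, 108, 67, 64 bp.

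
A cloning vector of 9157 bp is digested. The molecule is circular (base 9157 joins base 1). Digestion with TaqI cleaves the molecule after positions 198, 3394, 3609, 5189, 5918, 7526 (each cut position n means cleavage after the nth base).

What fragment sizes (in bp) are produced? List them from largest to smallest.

3196, 1829, 1608, 1580, 729, 215 bp

Circular molecule, 6 cuts → 6 fragments:
  3394 − 198 = 3196 bp
  3609 − 3394 = 215 bp
  5189 − 3609 = 1580 bp
  5918 − 5189 = 729 bp
  7526 − 5918 = 1608 bp
  wrap: 9157 − 7526 + 198 = 1829 bp
Sorted largest to smallest: 3196, 1829, 1608, 1580, 729, 215 bp.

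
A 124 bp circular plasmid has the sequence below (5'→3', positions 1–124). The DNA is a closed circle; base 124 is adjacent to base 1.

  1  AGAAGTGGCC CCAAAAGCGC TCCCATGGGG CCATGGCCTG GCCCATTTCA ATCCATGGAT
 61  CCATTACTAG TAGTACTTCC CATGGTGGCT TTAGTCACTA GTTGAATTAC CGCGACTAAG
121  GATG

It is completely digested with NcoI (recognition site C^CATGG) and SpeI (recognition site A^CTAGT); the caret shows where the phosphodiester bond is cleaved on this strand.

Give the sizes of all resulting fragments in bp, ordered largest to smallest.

NcoI sites (CCATGG) start at positions 23, 31, 53, 80.
NcoI cuts after the first base of each site, so after positions 23, 31, 53, 80.
SpeI sites (ACTAGT) start at positions 66, 97.
SpeI cuts after the first base of each site, so after positions 66, 97.
Combined cut positions: 23, 31, 53, 66, 80, 97.
Circular molecule, 6 cuts → 6 fragments:
  24–31 → 8 bp
  32–53 → 22 bp
  54–66 → 13 bp
  67–80 → 14 bp
  81–97 → 17 bp
  98–124 then 1–23 → 27 + 23 = 50 bp
Sorted largest to smallest: 50, 22, 17, 14, 13, 8 bp.

50, 22, 17, 14, 13, 8 bp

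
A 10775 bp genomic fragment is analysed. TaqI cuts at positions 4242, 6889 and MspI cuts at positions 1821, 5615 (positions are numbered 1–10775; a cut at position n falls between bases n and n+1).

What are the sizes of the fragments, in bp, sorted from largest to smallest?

Combined cut positions (sorted): 1821, 4242, 5615, 6889.
Linear molecule, 4 cuts → 5 fragments:
  1821 − 0 = 1821 bp
  4242 − 1821 = 2421 bp
  5615 − 4242 = 1373 bp
  6889 − 5615 = 1274 bp
  10775 − 6889 = 3886 bp
Sorted largest to smallest: 3886, 2421, 1821, 1373, 1274 bp.

3886, 2421, 1821, 1373, 1274 bp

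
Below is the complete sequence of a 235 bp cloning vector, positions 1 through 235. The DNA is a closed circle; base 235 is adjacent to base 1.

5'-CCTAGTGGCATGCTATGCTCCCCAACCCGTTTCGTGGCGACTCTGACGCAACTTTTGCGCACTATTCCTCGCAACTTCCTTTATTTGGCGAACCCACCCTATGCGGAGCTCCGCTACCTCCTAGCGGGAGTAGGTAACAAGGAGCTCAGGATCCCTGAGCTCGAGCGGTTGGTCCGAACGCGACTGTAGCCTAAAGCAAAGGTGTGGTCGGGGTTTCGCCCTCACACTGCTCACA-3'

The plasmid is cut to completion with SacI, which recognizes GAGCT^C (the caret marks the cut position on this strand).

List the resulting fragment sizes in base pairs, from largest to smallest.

SacI sites (GAGCTC) start at positions 106, 142, 157.
SacI cuts after base 5 of each site (before the last base), so after positions 110, 146, 161.
Circular molecule, 3 cuts → 3 fragments:
  111–146 → 36 bp
  147–161 → 15 bp
  162–235 then 1–110 → 74 + 110 = 184 bp
Sorted largest to smallest: 184, 36, 15 bp.

184, 36, 15 bp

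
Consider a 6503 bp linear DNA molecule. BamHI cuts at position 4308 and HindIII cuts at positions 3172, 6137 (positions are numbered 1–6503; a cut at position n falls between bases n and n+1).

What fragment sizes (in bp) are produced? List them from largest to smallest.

3172, 1829, 1136, 366 bp

Combined cut positions (sorted): 3172, 4308, 6137.
Linear molecule, 3 cuts → 4 fragments:
  3172 − 0 = 3172 bp
  4308 − 3172 = 1136 bp
  6137 − 4308 = 1829 bp
  6503 − 6137 = 366 bp
Sorted largest to smallest: 3172, 1829, 1136, 366 bp.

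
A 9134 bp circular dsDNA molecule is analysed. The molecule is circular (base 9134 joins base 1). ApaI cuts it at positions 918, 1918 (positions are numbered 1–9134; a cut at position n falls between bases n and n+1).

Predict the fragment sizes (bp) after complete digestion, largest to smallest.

8134, 1000 bp

Circular molecule, 2 cuts → 2 fragments:
  1918 − 918 = 1000 bp
  wrap: 9134 − 1918 + 918 = 8134 bp
Sorted largest to smallest: 8134, 1000 bp.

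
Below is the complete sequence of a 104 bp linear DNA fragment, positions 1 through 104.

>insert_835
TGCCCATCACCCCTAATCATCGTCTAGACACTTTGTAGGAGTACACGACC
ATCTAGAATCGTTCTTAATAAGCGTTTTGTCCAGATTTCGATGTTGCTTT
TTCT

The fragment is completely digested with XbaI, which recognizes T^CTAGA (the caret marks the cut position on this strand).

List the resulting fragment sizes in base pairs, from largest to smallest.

52, 29, 23 bp

XbaI sites (TCTAGA) start at positions 23, 52.
XbaI cuts after the first base of each site, so after positions 23, 52.
Linear molecule, 2 cuts → 3 fragments:
  1–23 → 23 bp
  24–52 → 29 bp
  53–104 → 52 bp
Sorted largest to smallest: 52, 29, 23 bp.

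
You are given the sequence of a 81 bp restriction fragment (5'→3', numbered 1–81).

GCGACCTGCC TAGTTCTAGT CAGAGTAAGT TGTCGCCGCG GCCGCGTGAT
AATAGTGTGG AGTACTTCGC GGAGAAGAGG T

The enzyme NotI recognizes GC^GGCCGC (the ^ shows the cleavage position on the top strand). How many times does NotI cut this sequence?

1

GCGGCCGC occurs starting at position 38.
NotI cuts at 1 site.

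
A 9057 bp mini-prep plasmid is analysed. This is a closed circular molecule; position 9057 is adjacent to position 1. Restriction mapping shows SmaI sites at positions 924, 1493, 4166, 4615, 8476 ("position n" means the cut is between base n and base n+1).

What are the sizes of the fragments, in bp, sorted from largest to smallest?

3861, 2673, 1505, 569, 449 bp

Circular molecule, 5 cuts → 5 fragments:
  1493 − 924 = 569 bp
  4166 − 1493 = 2673 bp
  4615 − 4166 = 449 bp
  8476 − 4615 = 3861 bp
  wrap: 9057 − 8476 + 924 = 1505 bp
Sorted largest to smallest: 3861, 2673, 1505, 569, 449 bp.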